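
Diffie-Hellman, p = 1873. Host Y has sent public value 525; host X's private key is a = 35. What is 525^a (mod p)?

1020

Shared key K = 525^35 mod 1873.
525^1 ≡ 525 (mod 1873)
525^2 = (525^1)^2 ≡ 525^2 = 275625 ≡ 294 (mod 1873)
525^4 = (525^2)^2 ≡ 294^2 = 86436 ≡ 278 (mod 1873)
525^8 = (525^4)^2 ≡ 278^2 = 77284 ≡ 491 (mod 1873)
525^16 = (525^8)^2 ≡ 491^2 = 241081 ≡ 1337 (mod 1873)
525^32 = (525^16)^2 ≡ 1337^2 = 1787569 ≡ 727 (mod 1873)
525^35 = 525^32 · 525^2 · 525^1 ≡ 727 · 294 · 525 ≡ 1020 (mod 1873).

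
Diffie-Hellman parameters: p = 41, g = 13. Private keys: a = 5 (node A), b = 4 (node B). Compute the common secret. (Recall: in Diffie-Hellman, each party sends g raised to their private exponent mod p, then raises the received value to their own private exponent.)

Node A sends A = g^a mod p = 13^5 mod 41.
13^1 ≡ 13 (mod 41)
13^2 = (13^1)^2 ≡ 13^2 = 169 ≡ 5 (mod 41)
13^4 = (13^2)^2 ≡ 5^2 = 25 ≡ 25 (mod 41)
13^5 = 13^4 · 13^1 ≡ 25 · 13 ≡ 38 (mod 41).
So A = 38. Node B then computes K = A^b mod p = 38^4 mod 41.
38^1 ≡ 38 (mod 41)
38^2 = (38^1)^2 ≡ 38^2 = 1444 ≡ 9 (mod 41)
38^4 = (38^2)^2 ≡ 9^2 = 81 ≡ 40 (mod 41)

40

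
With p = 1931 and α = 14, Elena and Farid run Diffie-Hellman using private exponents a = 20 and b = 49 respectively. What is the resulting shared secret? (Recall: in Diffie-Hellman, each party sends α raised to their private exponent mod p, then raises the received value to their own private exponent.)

1879

Elena sends A = α^a mod p = 14^20 mod 1931.
14^1 ≡ 14 (mod 1931)
14^2 = (14^1)^2 ≡ 14^2 = 196 ≡ 196 (mod 1931)
14^4 = (14^2)^2 ≡ 196^2 = 38416 ≡ 1727 (mod 1931)
14^8 = (14^4)^2 ≡ 1727^2 = 2982529 ≡ 1065 (mod 1931)
14^16 = (14^8)^2 ≡ 1065^2 = 1134225 ≡ 728 (mod 1931)
14^20 = 14^16 · 14^4 ≡ 728 · 1727 ≡ 175 (mod 1931).
So A = 175. Farid then computes K = A^b mod p = 175^49 mod 1931.
175^1 ≡ 175 (mod 1931)
175^2 = (175^1)^2 ≡ 175^2 = 30625 ≡ 1660 (mod 1931)
175^4 = (175^2)^2 ≡ 1660^2 = 2755600 ≡ 63 (mod 1931)
175^8 = (175^4)^2 ≡ 63^2 = 3969 ≡ 107 (mod 1931)
175^16 = (175^8)^2 ≡ 107^2 = 11449 ≡ 1794 (mod 1931)
175^32 = (175^16)^2 ≡ 1794^2 = 3218436 ≡ 1390 (mod 1931)
175^49 = 175^32 · 175^16 · 175^1 ≡ 1390 · 1794 · 175 ≡ 1879 (mod 1931).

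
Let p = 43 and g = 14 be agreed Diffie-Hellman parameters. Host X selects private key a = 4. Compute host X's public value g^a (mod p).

Public value = 14^4 (mod 43).
14^1 ≡ 14 (mod 43)
14^2 = (14^1)^2 ≡ 14^2 = 196 ≡ 24 (mod 43)
14^4 = (14^2)^2 ≡ 24^2 = 576 ≡ 17 (mod 43)

17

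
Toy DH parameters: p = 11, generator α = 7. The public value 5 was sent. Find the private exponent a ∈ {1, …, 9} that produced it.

2

Try successive powers of 7 modulo 11:
7^1 ≡ 7
7^2 ≡ 5
Found: a = 2.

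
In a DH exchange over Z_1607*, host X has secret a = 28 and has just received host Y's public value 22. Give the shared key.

Shared key K = 22^28 mod 1607.
22^1 ≡ 22 (mod 1607)
22^2 = (22^1)^2 ≡ 22^2 = 484 ≡ 484 (mod 1607)
22^4 = (22^2)^2 ≡ 484^2 = 234256 ≡ 1241 (mod 1607)
22^8 = (22^4)^2 ≡ 1241^2 = 1540081 ≡ 575 (mod 1607)
22^16 = (22^8)^2 ≡ 575^2 = 330625 ≡ 1190 (mod 1607)
22^28 = 22^16 · 22^8 · 22^4 ≡ 1190 · 575 · 1241 ≡ 987 (mod 1607).

987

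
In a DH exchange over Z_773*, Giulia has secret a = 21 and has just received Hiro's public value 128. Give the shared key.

Shared key K = 128^21 mod 773.
128^1 ≡ 128 (mod 773)
128^2 = (128^1)^2 ≡ 128^2 = 16384 ≡ 151 (mod 773)
128^4 = (128^2)^2 ≡ 151^2 = 22801 ≡ 384 (mod 773)
128^8 = (128^4)^2 ≡ 384^2 = 147456 ≡ 586 (mod 773)
128^16 = (128^8)^2 ≡ 586^2 = 343396 ≡ 184 (mod 773)
128^21 = 128^16 · 128^4 · 128^1 ≡ 184 · 384 · 128 ≡ 641 (mod 773).

641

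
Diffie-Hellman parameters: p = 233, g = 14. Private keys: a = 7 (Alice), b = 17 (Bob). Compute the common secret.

181

Bob sends B = g^b mod p = 14^17 mod 233.
14^1 ≡ 14 (mod 233)
14^2 = (14^1)^2 ≡ 14^2 = 196 ≡ 196 (mod 233)
14^4 = (14^2)^2 ≡ 196^2 = 38416 ≡ 204 (mod 233)
14^8 = (14^4)^2 ≡ 204^2 = 41616 ≡ 142 (mod 233)
14^16 = (14^8)^2 ≡ 142^2 = 20164 ≡ 126 (mod 233)
14^17 = 14^16 · 14^1 ≡ 126 · 14 ≡ 133 (mod 233).
So B = 133. Alice then computes K = B^a mod p = 133^7 mod 233.
133^1 ≡ 133 (mod 233)
133^2 = (133^1)^2 ≡ 133^2 = 17689 ≡ 214 (mod 233)
133^4 = (133^2)^2 ≡ 214^2 = 45796 ≡ 128 (mod 233)
133^7 = 133^4 · 133^2 · 133^1 ≡ 128 · 214 · 133 ≡ 181 (mod 233).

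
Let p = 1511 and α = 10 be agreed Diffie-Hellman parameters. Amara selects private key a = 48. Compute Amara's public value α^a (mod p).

1489

Public value = 10^48 (mod 1511).
10^1 ≡ 10 (mod 1511)
10^2 = (10^1)^2 ≡ 10^2 = 100 ≡ 100 (mod 1511)
10^4 = (10^2)^2 ≡ 100^2 = 10000 ≡ 934 (mod 1511)
10^8 = (10^4)^2 ≡ 934^2 = 872356 ≡ 509 (mod 1511)
10^16 = (10^8)^2 ≡ 509^2 = 259081 ≡ 700 (mod 1511)
10^32 = (10^16)^2 ≡ 700^2 = 490000 ≡ 436 (mod 1511)
10^48 = 10^32 · 10^16 ≡ 436 · 700 ≡ 1489 (mod 1511).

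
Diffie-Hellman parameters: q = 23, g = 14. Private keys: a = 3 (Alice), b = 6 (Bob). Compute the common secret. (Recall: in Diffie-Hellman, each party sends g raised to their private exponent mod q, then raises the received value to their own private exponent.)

4

Bob sends B = g^b mod q = 14^6 mod 23.
14^1 ≡ 14 (mod 23)
14^2 = (14^1)^2 ≡ 14^2 = 196 ≡ 12 (mod 23)
14^4 = (14^2)^2 ≡ 12^2 = 144 ≡ 6 (mod 23)
14^6 = 14^4 · 14^2 ≡ 6 · 12 ≡ 3 (mod 23).
So B = 3. Alice then computes K = B^a mod q = 3^3 mod 23.
3^1 ≡ 3 (mod 23)
3^2 = (3^1)^2 ≡ 3^2 = 9 ≡ 9 (mod 23)
3^3 = 3^2 · 3^1 ≡ 9 · 3 ≡ 4 (mod 23).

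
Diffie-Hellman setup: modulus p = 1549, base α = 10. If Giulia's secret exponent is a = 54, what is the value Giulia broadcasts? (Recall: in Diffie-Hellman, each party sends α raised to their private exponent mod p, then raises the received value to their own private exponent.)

Public value = 10^54 mod 1549.
10^1 ≡ 10 (mod 1549)
10^2 = (10^1)^2 ≡ 10^2 = 100 ≡ 100 (mod 1549)
10^4 = (10^2)^2 ≡ 100^2 = 10000 ≡ 706 (mod 1549)
10^8 = (10^4)^2 ≡ 706^2 = 498436 ≡ 1207 (mod 1549)
10^16 = (10^8)^2 ≡ 1207^2 = 1456849 ≡ 789 (mod 1549)
10^32 = (10^16)^2 ≡ 789^2 = 622521 ≡ 1372 (mod 1549)
10^54 = 10^32 · 10^16 · 10^4 · 10^2 ≡ 1372 · 789 · 706 · 100 ≡ 924 (mod 1549).

924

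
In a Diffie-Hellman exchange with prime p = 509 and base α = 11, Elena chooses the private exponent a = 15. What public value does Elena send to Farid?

Public value = 11^15 mod 509.
11^1 ≡ 11 (mod 509)
11^2 = (11^1)^2 ≡ 11^2 = 121 ≡ 121 (mod 509)
11^4 = (11^2)^2 ≡ 121^2 = 14641 ≡ 389 (mod 509)
11^8 = (11^4)^2 ≡ 389^2 = 151321 ≡ 148 (mod 509)
11^15 = 11^8 · 11^4 · 11^2 · 11^1 ≡ 148 · 389 · 121 · 11 ≡ 418 (mod 509).

418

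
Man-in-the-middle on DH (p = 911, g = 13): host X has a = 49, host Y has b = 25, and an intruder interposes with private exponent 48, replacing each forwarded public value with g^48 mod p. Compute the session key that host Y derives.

Host Y receives an intruder's public value M = 13^48 mod 911 instead of the honest one.
13^1 ≡ 13 (mod 911)
13^2 = (13^1)^2 ≡ 13^2 = 169 ≡ 169 (mod 911)
13^4 = (13^2)^2 ≡ 169^2 = 28561 ≡ 320 (mod 911)
13^8 = (13^4)^2 ≡ 320^2 = 102400 ≡ 368 (mod 911)
13^16 = (13^8)^2 ≡ 368^2 = 135424 ≡ 596 (mod 911)
13^32 = (13^16)^2 ≡ 596^2 = 355216 ≡ 837 (mod 911)
13^48 = 13^32 · 13^16 ≡ 837 · 596 ≡ 535 (mod 911).
So M = 535. Host Y computes K = M^25 mod 911.
535^1 ≡ 535 (mod 911)
535^2 = (535^1)^2 ≡ 535^2 = 286225 ≡ 171 (mod 911)
535^4 = (535^2)^2 ≡ 171^2 = 29241 ≡ 89 (mod 911)
535^8 = (535^4)^2 ≡ 89^2 = 7921 ≡ 633 (mod 911)
535^16 = (535^8)^2 ≡ 633^2 = 400689 ≡ 760 (mod 911)
535^25 = 535^16 · 535^8 · 535^1 ≡ 760 · 633 · 535 ≡ 258 (mod 911).

258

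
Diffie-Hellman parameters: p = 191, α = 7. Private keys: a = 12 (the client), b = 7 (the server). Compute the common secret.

109

The client sends A = α^a mod p = 7^12 mod 191.
7^1 ≡ 7 (mod 191)
7^2 = (7^1)^2 ≡ 7^2 = 49 ≡ 49 (mod 191)
7^4 = (7^2)^2 ≡ 49^2 = 2401 ≡ 109 (mod 191)
7^8 = (7^4)^2 ≡ 109^2 = 11881 ≡ 39 (mod 191)
7^12 = 7^8 · 7^4 ≡ 39 · 109 ≡ 49 (mod 191).
So A = 49. The server then computes K = A^b mod p = 49^7 mod 191.
49^1 ≡ 49 (mod 191)
49^2 = (49^1)^2 ≡ 49^2 = 2401 ≡ 109 (mod 191)
49^4 = (49^2)^2 ≡ 109^2 = 11881 ≡ 39 (mod 191)
49^7 = 49^4 · 49^2 · 49^1 ≡ 39 · 109 · 49 ≡ 109 (mod 191).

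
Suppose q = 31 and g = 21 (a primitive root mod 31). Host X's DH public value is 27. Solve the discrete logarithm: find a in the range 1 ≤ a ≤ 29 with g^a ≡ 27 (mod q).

27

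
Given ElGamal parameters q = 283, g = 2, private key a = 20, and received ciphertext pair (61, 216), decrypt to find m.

Shared mask s = c₁^a mod q = 61^20 mod 283.
61^1 ≡ 61 (mod 283)
61^2 = (61^1)^2 ≡ 61^2 = 3721 ≡ 42 (mod 283)
61^4 = (61^2)^2 ≡ 42^2 = 1764 ≡ 66 (mod 283)
61^8 = (61^4)^2 ≡ 66^2 = 4356 ≡ 111 (mod 283)
61^16 = (61^8)^2 ≡ 111^2 = 12321 ≡ 152 (mod 283)
61^20 = 61^16 · 61^4 ≡ 152 · 66 ≡ 127 (mod 283).
So s = 127; s⁻¹ ≡ 78 (mod 283).
m = c₂ · s⁻¹ mod 283 = 216 · 78 mod 283 = 151.

151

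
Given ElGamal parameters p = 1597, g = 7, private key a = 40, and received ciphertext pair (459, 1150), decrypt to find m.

Shared mask s = c₁^a mod p = 459^40 mod 1597.
459^1 ≡ 459 (mod 1597)
459^2 = (459^1)^2 ≡ 459^2 = 210681 ≡ 1474 (mod 1597)
459^4 = (459^2)^2 ≡ 1474^2 = 2172676 ≡ 756 (mod 1597)
459^8 = (459^4)^2 ≡ 756^2 = 571536 ≡ 1407 (mod 1597)
459^16 = (459^8)^2 ≡ 1407^2 = 1979649 ≡ 966 (mod 1597)
459^32 = (459^16)^2 ≡ 966^2 = 933156 ≡ 508 (mod 1597)
459^40 = 459^32 · 459^8 ≡ 508 · 1407 ≡ 897 (mod 1597).
So s = 897; s⁻¹ ≡ 1216 (mod 1597).
m = c₂ · s⁻¹ mod 1597 = 1150 · 1216 mod 1597 = 1025.

1025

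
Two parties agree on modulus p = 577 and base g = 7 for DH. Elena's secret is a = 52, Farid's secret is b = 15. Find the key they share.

8

Farid sends B = g^b mod p = 7^15 mod 577.
7^1 ≡ 7 (mod 577)
7^2 = (7^1)^2 ≡ 7^2 = 49 ≡ 49 (mod 577)
7^4 = (7^2)^2 ≡ 49^2 = 2401 ≡ 93 (mod 577)
7^8 = (7^4)^2 ≡ 93^2 = 8649 ≡ 571 (mod 577)
7^15 = 7^8 · 7^4 · 7^2 · 7^1 ≡ 571 · 93 · 49 · 7 ≡ 170 (mod 577).
So B = 170. Elena then computes K = B^a mod p = 170^52 mod 577.
170^1 ≡ 170 (mod 577)
170^2 = (170^1)^2 ≡ 170^2 = 28900 ≡ 50 (mod 577)
170^4 = (170^2)^2 ≡ 50^2 = 2500 ≡ 192 (mod 577)
170^8 = (170^4)^2 ≡ 192^2 = 36864 ≡ 513 (mod 577)
170^16 = (170^8)^2 ≡ 513^2 = 263169 ≡ 57 (mod 577)
170^32 = (170^16)^2 ≡ 57^2 = 3249 ≡ 364 (mod 577)
170^52 = 170^32 · 170^16 · 170^4 ≡ 364 · 57 · 192 ≡ 8 (mod 577).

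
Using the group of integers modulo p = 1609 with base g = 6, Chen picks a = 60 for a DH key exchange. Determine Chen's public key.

604

Public value = 6^60 (mod 1609).
6^1 ≡ 6 (mod 1609)
6^2 = (6^1)^2 ≡ 6^2 = 36 ≡ 36 (mod 1609)
6^4 = (6^2)^2 ≡ 36^2 = 1296 ≡ 1296 (mod 1609)
6^8 = (6^4)^2 ≡ 1296^2 = 1679616 ≡ 1429 (mod 1609)
6^16 = (6^8)^2 ≡ 1429^2 = 2042041 ≡ 220 (mod 1609)
6^32 = (6^16)^2 ≡ 220^2 = 48400 ≡ 130 (mod 1609)
6^60 = 6^32 · 6^16 · 6^8 · 6^4 ≡ 130 · 220 · 1429 · 1296 ≡ 604 (mod 1609).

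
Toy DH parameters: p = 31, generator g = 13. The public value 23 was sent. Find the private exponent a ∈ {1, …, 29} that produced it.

27

Try successive powers of 13 modulo 31:
13^1 ≡ 13
13^2 ≡ 14
13^3 ≡ 27
13^4 ≡ 10
13^5 ≡ 6
13^6 ≡ 16
13^7 ≡ 22
13^8 ≡ 7
13^9 ≡ 29
13^10 ≡ 5
13^11 ≡ 3
13^12 ≡ 8
13^13 ≡ 11
13^14 ≡ 19
13^15 ≡ 30
13^16 ≡ 18
13^17 ≡ 17
13^18 ≡ 4
13^19 ≡ 21
13^20 ≡ 25
13^21 ≡ 15
13^22 ≡ 9
13^23 ≡ 24
13^24 ≡ 2
13^25 ≡ 26
13^26 ≡ 28
13^27 ≡ 23
Found: a = 27.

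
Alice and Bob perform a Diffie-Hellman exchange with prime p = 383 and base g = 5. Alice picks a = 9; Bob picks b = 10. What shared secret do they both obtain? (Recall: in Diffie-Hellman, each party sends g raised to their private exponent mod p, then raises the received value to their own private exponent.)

114

Alice sends A = g^a mod p = 5^9 mod 383.
5^1 ≡ 5 (mod 383)
5^2 = (5^1)^2 ≡ 5^2 = 25 ≡ 25 (mod 383)
5^4 = (5^2)^2 ≡ 25^2 = 625 ≡ 242 (mod 383)
5^8 = (5^4)^2 ≡ 242^2 = 58564 ≡ 348 (mod 383)
5^9 = 5^8 · 5^1 ≡ 348 · 5 ≡ 208 (mod 383).
So A = 208. Bob then computes K = A^b mod p = 208^10 mod 383.
208^1 ≡ 208 (mod 383)
208^2 = (208^1)^2 ≡ 208^2 = 43264 ≡ 368 (mod 383)
208^4 = (208^2)^2 ≡ 368^2 = 135424 ≡ 225 (mod 383)
208^8 = (208^4)^2 ≡ 225^2 = 50625 ≡ 69 (mod 383)
208^10 = 208^8 · 208^2 ≡ 69 · 368 ≡ 114 (mod 383).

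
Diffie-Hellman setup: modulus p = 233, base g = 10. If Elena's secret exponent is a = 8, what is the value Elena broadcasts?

Public value = 10^8 (mod 233).
10^1 ≡ 10 (mod 233)
10^2 = (10^1)^2 ≡ 10^2 = 100 ≡ 100 (mod 233)
10^4 = (10^2)^2 ≡ 100^2 = 10000 ≡ 214 (mod 233)
10^8 = (10^4)^2 ≡ 214^2 = 45796 ≡ 128 (mod 233)

128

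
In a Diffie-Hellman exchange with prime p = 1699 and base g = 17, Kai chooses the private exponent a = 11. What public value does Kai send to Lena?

Public value = 17^11 (mod 1699).
17^1 ≡ 17 (mod 1699)
17^2 = (17^1)^2 ≡ 17^2 = 289 ≡ 289 (mod 1699)
17^4 = (17^2)^2 ≡ 289^2 = 83521 ≡ 270 (mod 1699)
17^8 = (17^4)^2 ≡ 270^2 = 72900 ≡ 1542 (mod 1699)
17^11 = 17^8 · 17^2 · 17^1 ≡ 1542 · 289 · 17 ≡ 5 (mod 1699).

5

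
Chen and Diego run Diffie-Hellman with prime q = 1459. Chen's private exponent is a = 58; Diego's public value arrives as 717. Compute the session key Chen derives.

828

Shared key K = 717^58 mod 1459.
717^1 ≡ 717 (mod 1459)
717^2 = (717^1)^2 ≡ 717^2 = 514089 ≡ 521 (mod 1459)
717^4 = (717^2)^2 ≡ 521^2 = 271441 ≡ 67 (mod 1459)
717^8 = (717^4)^2 ≡ 67^2 = 4489 ≡ 112 (mod 1459)
717^16 = (717^8)^2 ≡ 112^2 = 12544 ≡ 872 (mod 1459)
717^32 = (717^16)^2 ≡ 872^2 = 760384 ≡ 245 (mod 1459)
717^58 = 717^32 · 717^16 · 717^8 · 717^2 ≡ 245 · 872 · 112 · 521 ≡ 828 (mod 1459).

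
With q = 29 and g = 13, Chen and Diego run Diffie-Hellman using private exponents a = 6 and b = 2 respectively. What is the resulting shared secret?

Chen sends A = g^a mod q = 13^6 mod 29.
13^1 ≡ 13 (mod 29)
13^2 = (13^1)^2 ≡ 13^2 = 169 ≡ 24 (mod 29)
13^4 = (13^2)^2 ≡ 24^2 = 576 ≡ 25 (mod 29)
13^6 = 13^4 · 13^2 ≡ 25 · 24 ≡ 20 (mod 29).
So A = 20. Diego then computes K = A^b mod q = 20^2 mod 29.
20^1 ≡ 20 (mod 29)
20^2 = (20^1)^2 ≡ 20^2 = 400 ≡ 23 (mod 29)

23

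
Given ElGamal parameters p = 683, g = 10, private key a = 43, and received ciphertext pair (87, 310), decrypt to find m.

Shared mask s = c₁^a mod p = 87^43 mod 683.
87^1 ≡ 87 (mod 683)
87^2 = (87^1)^2 ≡ 87^2 = 7569 ≡ 56 (mod 683)
87^4 = (87^2)^2 ≡ 56^2 = 3136 ≡ 404 (mod 683)
87^8 = (87^4)^2 ≡ 404^2 = 163216 ≡ 662 (mod 683)
87^16 = (87^8)^2 ≡ 662^2 = 438244 ≡ 441 (mod 683)
87^32 = (87^16)^2 ≡ 441^2 = 194481 ≡ 509 (mod 683)
87^43 = 87^32 · 87^8 · 87^2 · 87^1 ≡ 509 · 662 · 56 · 87 ≡ 576 (mod 683).
So s = 576; s⁻¹ ≡ 300 (mod 683).
m = c₂ · s⁻¹ mod 683 = 310 · 300 mod 683 = 112.

112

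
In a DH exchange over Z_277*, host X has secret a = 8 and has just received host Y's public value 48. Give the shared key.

144

Shared key K = 48^8 mod 277.
48^1 ≡ 48 (mod 277)
48^2 = (48^1)^2 ≡ 48^2 = 2304 ≡ 88 (mod 277)
48^4 = (48^2)^2 ≡ 88^2 = 7744 ≡ 265 (mod 277)
48^8 = (48^4)^2 ≡ 265^2 = 70225 ≡ 144 (mod 277)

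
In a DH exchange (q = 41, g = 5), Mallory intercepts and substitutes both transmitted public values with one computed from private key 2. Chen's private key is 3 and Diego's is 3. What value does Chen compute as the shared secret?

Chen receives Mallory's public value M = 5^2 mod 41 instead of the honest one.
5^1 ≡ 5 (mod 41)
5^2 = (5^1)^2 ≡ 5^2 = 25 ≡ 25 (mod 41)
So M = 25. Chen computes K = M^3 mod 41.
25^1 ≡ 25 (mod 41)
25^2 = (25^1)^2 ≡ 25^2 = 625 ≡ 10 (mod 41)
25^3 = 25^2 · 25^1 ≡ 10 · 25 ≡ 4 (mod 41).

4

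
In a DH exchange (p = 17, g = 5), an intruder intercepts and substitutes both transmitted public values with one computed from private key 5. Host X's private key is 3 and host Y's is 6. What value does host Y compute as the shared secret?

15

Host Y receives an intruder's public value M = 5^5 mod 17 instead of the honest one.
5^1 ≡ 5 (mod 17)
5^2 = (5^1)^2 ≡ 5^2 = 25 ≡ 8 (mod 17)
5^4 = (5^2)^2 ≡ 8^2 = 64 ≡ 13 (mod 17)
5^5 = 5^4 · 5^1 ≡ 13 · 5 ≡ 14 (mod 17).
So M = 14. Host Y computes K = M^6 mod 17.
14^1 ≡ 14 (mod 17)
14^2 = (14^1)^2 ≡ 14^2 = 196 ≡ 9 (mod 17)
14^4 = (14^2)^2 ≡ 9^2 = 81 ≡ 13 (mod 17)
14^6 = 14^4 · 14^2 ≡ 13 · 9 ≡ 15 (mod 17).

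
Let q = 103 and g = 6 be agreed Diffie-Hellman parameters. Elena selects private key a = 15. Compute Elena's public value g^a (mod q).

90

Public value = 6^15 (mod 103).
6^1 ≡ 6 (mod 103)
6^2 = (6^1)^2 ≡ 6^2 = 36 ≡ 36 (mod 103)
6^4 = (6^2)^2 ≡ 36^2 = 1296 ≡ 60 (mod 103)
6^8 = (6^4)^2 ≡ 60^2 = 3600 ≡ 98 (mod 103)
6^15 = 6^8 · 6^4 · 6^2 · 6^1 ≡ 98 · 60 · 36 · 6 ≡ 90 (mod 103).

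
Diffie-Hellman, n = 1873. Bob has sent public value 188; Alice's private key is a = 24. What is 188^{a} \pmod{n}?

Shared key K = 188^24 mod 1873.
188^1 ≡ 188 (mod 1873)
188^2 = (188^1)^2 ≡ 188^2 = 35344 ≡ 1630 (mod 1873)
188^4 = (188^2)^2 ≡ 1630^2 = 2656900 ≡ 986 (mod 1873)
188^8 = (188^4)^2 ≡ 986^2 = 972196 ≡ 109 (mod 1873)
188^16 = (188^8)^2 ≡ 109^2 = 11881 ≡ 643 (mod 1873)
188^24 = 188^16 · 188^8 ≡ 643 · 109 ≡ 786 (mod 1873).

786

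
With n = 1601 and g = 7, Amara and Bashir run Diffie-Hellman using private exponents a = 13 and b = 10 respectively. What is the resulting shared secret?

1416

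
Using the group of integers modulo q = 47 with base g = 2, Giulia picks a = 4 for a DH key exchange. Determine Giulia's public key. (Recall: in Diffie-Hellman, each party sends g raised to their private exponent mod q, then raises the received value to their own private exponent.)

16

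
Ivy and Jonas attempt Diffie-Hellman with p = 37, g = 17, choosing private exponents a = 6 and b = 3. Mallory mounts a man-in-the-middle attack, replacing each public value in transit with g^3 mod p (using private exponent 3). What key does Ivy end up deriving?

Ivy receives Mallory's public value M = 17^3 mod 37 instead of the honest one.
17^1 ≡ 17 (mod 37)
17^2 = (17^1)^2 ≡ 17^2 = 289 ≡ 30 (mod 37)
17^3 = 17^2 · 17^1 ≡ 30 · 17 ≡ 29 (mod 37).
So M = 29. Ivy computes K = M^6 mod 37.
29^1 ≡ 29 (mod 37)
29^2 = (29^1)^2 ≡ 29^2 = 841 ≡ 27 (mod 37)
29^4 = (29^2)^2 ≡ 27^2 = 729 ≡ 26 (mod 37)
29^6 = 29^4 · 29^2 ≡ 26 · 27 ≡ 36 (mod 37).

36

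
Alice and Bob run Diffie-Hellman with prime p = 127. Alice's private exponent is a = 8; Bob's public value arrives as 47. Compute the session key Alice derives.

76

Shared key K = 47^8 mod 127.
47^1 ≡ 47 (mod 127)
47^2 = (47^1)^2 ≡ 47^2 = 2209 ≡ 50 (mod 127)
47^4 = (47^2)^2 ≡ 50^2 = 2500 ≡ 87 (mod 127)
47^8 = (47^4)^2 ≡ 87^2 = 7569 ≡ 76 (mod 127)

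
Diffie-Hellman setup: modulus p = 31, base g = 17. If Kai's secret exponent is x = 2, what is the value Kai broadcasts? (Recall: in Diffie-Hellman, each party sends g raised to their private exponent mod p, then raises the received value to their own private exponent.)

Public value = 17^2 mod 31.
17^1 ≡ 17 (mod 31)
17^2 = (17^1)^2 ≡ 17^2 = 289 ≡ 10 (mod 31)

10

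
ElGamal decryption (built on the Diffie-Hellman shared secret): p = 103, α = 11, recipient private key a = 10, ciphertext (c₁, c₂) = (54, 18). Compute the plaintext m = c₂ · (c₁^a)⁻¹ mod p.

66

Shared mask s = c₁^a mod p = 54^10 mod 103.
54^1 ≡ 54 (mod 103)
54^2 = (54^1)^2 ≡ 54^2 = 2916 ≡ 32 (mod 103)
54^4 = (54^2)^2 ≡ 32^2 = 1024 ≡ 97 (mod 103)
54^8 = (54^4)^2 ≡ 97^2 = 9409 ≡ 36 (mod 103)
54^10 = 54^8 · 54^2 ≡ 36 · 32 ≡ 19 (mod 103).
So s = 19; s⁻¹ ≡ 38 (mod 103).
m = c₂ · s⁻¹ mod 103 = 18 · 38 mod 103 = 66.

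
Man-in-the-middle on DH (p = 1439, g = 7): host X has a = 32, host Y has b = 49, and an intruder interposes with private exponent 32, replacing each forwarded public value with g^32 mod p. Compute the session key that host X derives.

59

Host X receives an intruder's public value M = 7^32 mod 1439 instead of the honest one.
7^1 ≡ 7 (mod 1439)
7^2 = (7^1)^2 ≡ 7^2 = 49 ≡ 49 (mod 1439)
7^4 = (7^2)^2 ≡ 49^2 = 2401 ≡ 962 (mod 1439)
7^8 = (7^4)^2 ≡ 962^2 = 925444 ≡ 167 (mod 1439)
7^16 = (7^8)^2 ≡ 167^2 = 27889 ≡ 548 (mod 1439)
7^32 = (7^16)^2 ≡ 548^2 = 300304 ≡ 992 (mod 1439)
So M = 992. Host X computes K = M^32 mod 1439.
992^1 ≡ 992 (mod 1439)
992^2 = (992^1)^2 ≡ 992^2 = 984064 ≡ 1227 (mod 1439)
992^4 = (992^2)^2 ≡ 1227^2 = 1505529 ≡ 335 (mod 1439)
992^8 = (992^4)^2 ≡ 335^2 = 112225 ≡ 1422 (mod 1439)
992^16 = (992^8)^2 ≡ 1422^2 = 2022084 ≡ 289 (mod 1439)
992^32 = (992^16)^2 ≡ 289^2 = 83521 ≡ 59 (mod 1439)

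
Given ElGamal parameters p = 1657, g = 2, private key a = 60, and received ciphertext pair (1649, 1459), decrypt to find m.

Shared mask s = c₁^a mod p = 1649^60 mod 1657.
1649^1 ≡ 1649 (mod 1657)
1649^2 = (1649^1)^2 ≡ 1649^2 = 2719201 ≡ 64 (mod 1657)
1649^4 = (1649^2)^2 ≡ 64^2 = 4096 ≡ 782 (mod 1657)
1649^8 = (1649^4)^2 ≡ 782^2 = 611524 ≡ 91 (mod 1657)
1649^16 = (1649^8)^2 ≡ 91^2 = 8281 ≡ 1653 (mod 1657)
1649^32 = (1649^16)^2 ≡ 1653^2 = 2732409 ≡ 16 (mod 1657)
1649^60 = 1649^32 · 1649^16 · 1649^8 · 1649^4 ≡ 16 · 1653 · 91 · 782 ≡ 725 (mod 1657).
So s = 725; s⁻¹ ≡ 16 (mod 1657).
m = c₂ · s⁻¹ mod 1657 = 1459 · 16 mod 1657 = 146.

146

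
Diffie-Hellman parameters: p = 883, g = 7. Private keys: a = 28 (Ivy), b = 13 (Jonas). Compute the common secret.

Jonas sends B = g^b mod p = 7^13 mod 883.
7^1 ≡ 7 (mod 883)
7^2 = (7^1)^2 ≡ 7^2 = 49 ≡ 49 (mod 883)
7^4 = (7^2)^2 ≡ 49^2 = 2401 ≡ 635 (mod 883)
7^8 = (7^4)^2 ≡ 635^2 = 403225 ≡ 577 (mod 883)
7^13 = 7^8 · 7^4 · 7^1 ≡ 577 · 635 · 7 ≡ 533 (mod 883).
So B = 533. Ivy then computes K = B^a mod p = 533^28 mod 883.
533^1 ≡ 533 (mod 883)
533^2 = (533^1)^2 ≡ 533^2 = 284089 ≡ 646 (mod 883)
533^4 = (533^2)^2 ≡ 646^2 = 417316 ≡ 540 (mod 883)
533^8 = (533^4)^2 ≡ 540^2 = 291600 ≡ 210 (mod 883)
533^16 = (533^8)^2 ≡ 210^2 = 44100 ≡ 833 (mod 883)
533^28 = 533^16 · 533^8 · 533^4 ≡ 833 · 210 · 540 ≡ 626 (mod 883).

626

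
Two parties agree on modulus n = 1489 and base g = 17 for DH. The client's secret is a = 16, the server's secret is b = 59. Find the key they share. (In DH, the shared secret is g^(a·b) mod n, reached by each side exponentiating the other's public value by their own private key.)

1401

The client sends A = g^a mod n = 17^16 mod 1489.
17^1 ≡ 17 (mod 1489)
17^2 = (17^1)^2 ≡ 17^2 = 289 ≡ 289 (mod 1489)
17^4 = (17^2)^2 ≡ 289^2 = 83521 ≡ 137 (mod 1489)
17^8 = (17^4)^2 ≡ 137^2 = 18769 ≡ 901 (mod 1489)
17^16 = (17^8)^2 ≡ 901^2 = 811801 ≡ 296 (mod 1489)
So A = 296. The server then computes K = A^b mod n = 296^59 mod 1489.
296^1 ≡ 296 (mod 1489)
296^2 = (296^1)^2 ≡ 296^2 = 87616 ≡ 1254 (mod 1489)
296^4 = (296^2)^2 ≡ 1254^2 = 1572516 ≡ 132 (mod 1489)
296^8 = (296^4)^2 ≡ 132^2 = 17424 ≡ 1045 (mod 1489)
296^16 = (296^8)^2 ≡ 1045^2 = 1092025 ≡ 588 (mod 1489)
296^32 = (296^16)^2 ≡ 588^2 = 345744 ≡ 296 (mod 1489)
296^59 = 296^32 · 296^16 · 296^8 · 296^2 · 296^1 ≡ 296 · 588 · 1045 · 1254 · 296 ≡ 1401 (mod 1489).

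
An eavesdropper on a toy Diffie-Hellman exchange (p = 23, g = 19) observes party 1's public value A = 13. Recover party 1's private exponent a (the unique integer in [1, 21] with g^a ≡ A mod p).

20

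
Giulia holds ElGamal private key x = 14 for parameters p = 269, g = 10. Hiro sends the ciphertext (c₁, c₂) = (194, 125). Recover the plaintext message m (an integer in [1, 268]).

133

Shared mask s = c₁^x mod p = 194^14 mod 269.
194^1 ≡ 194 (mod 269)
194^2 = (194^1)^2 ≡ 194^2 = 37636 ≡ 245 (mod 269)
194^4 = (194^2)^2 ≡ 245^2 = 60025 ≡ 38 (mod 269)
194^8 = (194^4)^2 ≡ 38^2 = 1444 ≡ 99 (mod 269)
194^14 = 194^8 · 194^4 · 194^2 ≡ 99 · 38 · 245 ≡ 96 (mod 269).
So s = 96; s⁻¹ ≡ 255 (mod 269).
m = c₂ · s⁻¹ mod 269 = 125 · 255 mod 269 = 133.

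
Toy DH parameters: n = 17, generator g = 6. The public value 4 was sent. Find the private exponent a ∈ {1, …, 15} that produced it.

Try successive powers of 6 modulo 17:
6^1 ≡ 6
6^2 ≡ 2
6^3 ≡ 12
6^4 ≡ 4
Found: a = 4.

4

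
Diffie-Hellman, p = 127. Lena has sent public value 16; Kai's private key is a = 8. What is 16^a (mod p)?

Shared key K = 16^8 mod 127.
16^1 ≡ 16 (mod 127)
16^2 = (16^1)^2 ≡ 16^2 = 256 ≡ 2 (mod 127)
16^4 = (16^2)^2 ≡ 2^2 = 4 ≡ 4 (mod 127)
16^8 = (16^4)^2 ≡ 4^2 = 16 ≡ 16 (mod 127)

16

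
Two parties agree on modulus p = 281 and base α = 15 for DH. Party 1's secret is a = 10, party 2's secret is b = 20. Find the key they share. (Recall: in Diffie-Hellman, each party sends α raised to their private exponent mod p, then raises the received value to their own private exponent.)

165

Party 2 sends B = α^b mod p = 15^20 mod 281.
15^1 ≡ 15 (mod 281)
15^2 = (15^1)^2 ≡ 15^2 = 225 ≡ 225 (mod 281)
15^4 = (15^2)^2 ≡ 225^2 = 50625 ≡ 45 (mod 281)
15^8 = (15^4)^2 ≡ 45^2 = 2025 ≡ 58 (mod 281)
15^16 = (15^8)^2 ≡ 58^2 = 3364 ≡ 273 (mod 281)
15^20 = 15^16 · 15^4 ≡ 273 · 45 ≡ 202 (mod 281).
So B = 202. Party 1 then computes K = B^a mod p = 202^10 mod 281.
202^1 ≡ 202 (mod 281)
202^2 = (202^1)^2 ≡ 202^2 = 40804 ≡ 59 (mod 281)
202^4 = (202^2)^2 ≡ 59^2 = 3481 ≡ 109 (mod 281)
202^8 = (202^4)^2 ≡ 109^2 = 11881 ≡ 79 (mod 281)
202^10 = 202^8 · 202^2 ≡ 79 · 59 ≡ 165 (mod 281).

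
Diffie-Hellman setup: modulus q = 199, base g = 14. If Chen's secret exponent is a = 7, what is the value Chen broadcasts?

Public value = 14^7 mod 199.
14^1 ≡ 14 (mod 199)
14^2 = (14^1)^2 ≡ 14^2 = 196 ≡ 196 (mod 199)
14^4 = (14^2)^2 ≡ 196^2 = 38416 ≡ 9 (mod 199)
14^7 = 14^4 · 14^2 · 14^1 ≡ 9 · 196 · 14 ≡ 20 (mod 199).

20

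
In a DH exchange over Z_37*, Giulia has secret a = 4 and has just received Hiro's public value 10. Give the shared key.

Shared key K = 10^4 mod 37.
10^1 ≡ 10 (mod 37)
10^2 = (10^1)^2 ≡ 10^2 = 100 ≡ 26 (mod 37)
10^4 = (10^2)^2 ≡ 26^2 = 676 ≡ 10 (mod 37)

10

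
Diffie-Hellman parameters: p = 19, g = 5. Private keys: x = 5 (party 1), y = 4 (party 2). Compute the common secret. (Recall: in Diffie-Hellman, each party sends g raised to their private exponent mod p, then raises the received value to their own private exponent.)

6

Party 1 sends A = g^x mod p = 5^5 mod 19.
5^1 ≡ 5 (mod 19)
5^2 = (5^1)^2 ≡ 5^2 = 25 ≡ 6 (mod 19)
5^4 = (5^2)^2 ≡ 6^2 = 36 ≡ 17 (mod 19)
5^5 = 5^4 · 5^1 ≡ 17 · 5 ≡ 9 (mod 19).
So A = 9. Party 2 then computes K = A^y mod p = 9^4 mod 19.
9^1 ≡ 9 (mod 19)
9^2 = (9^1)^2 ≡ 9^2 = 81 ≡ 5 (mod 19)
9^4 = (9^2)^2 ≡ 5^2 = 25 ≡ 6 (mod 19)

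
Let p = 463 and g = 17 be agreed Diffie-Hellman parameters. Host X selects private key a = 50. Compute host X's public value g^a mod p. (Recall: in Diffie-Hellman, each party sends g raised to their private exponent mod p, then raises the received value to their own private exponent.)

222

Public value = 17^50 mod 463.
17^1 ≡ 17 (mod 463)
17^2 = (17^1)^2 ≡ 17^2 = 289 ≡ 289 (mod 463)
17^4 = (17^2)^2 ≡ 289^2 = 83521 ≡ 181 (mod 463)
17^8 = (17^4)^2 ≡ 181^2 = 32761 ≡ 351 (mod 463)
17^16 = (17^8)^2 ≡ 351^2 = 123201 ≡ 43 (mod 463)
17^32 = (17^16)^2 ≡ 43^2 = 1849 ≡ 460 (mod 463)
17^50 = 17^32 · 17^16 · 17^2 ≡ 460 · 43 · 289 ≡ 222 (mod 463).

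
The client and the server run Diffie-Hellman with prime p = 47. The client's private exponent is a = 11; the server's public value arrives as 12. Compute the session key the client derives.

Shared key K = 12^11 mod 47.
12^1 ≡ 12 (mod 47)
12^2 = (12^1)^2 ≡ 12^2 = 144 ≡ 3 (mod 47)
12^4 = (12^2)^2 ≡ 3^2 = 9 ≡ 9 (mod 47)
12^8 = (12^4)^2 ≡ 9^2 = 81 ≡ 34 (mod 47)
12^11 = 12^8 · 12^2 · 12^1 ≡ 34 · 3 · 12 ≡ 2 (mod 47).

2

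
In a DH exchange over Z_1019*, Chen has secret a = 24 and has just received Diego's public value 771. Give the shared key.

831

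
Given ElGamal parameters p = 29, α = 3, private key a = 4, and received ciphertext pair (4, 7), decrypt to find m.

Shared mask s = c₁^a mod p = 4^4 mod 29.
4^1 ≡ 4 (mod 29)
4^2 = (4^1)^2 ≡ 4^2 = 16 ≡ 16 (mod 29)
4^4 = (4^2)^2 ≡ 16^2 = 256 ≡ 24 (mod 29)
So s = 24; s⁻¹ ≡ 23 (mod 29).
m = c₂ · s⁻¹ mod 29 = 7 · 23 mod 29 = 16.

16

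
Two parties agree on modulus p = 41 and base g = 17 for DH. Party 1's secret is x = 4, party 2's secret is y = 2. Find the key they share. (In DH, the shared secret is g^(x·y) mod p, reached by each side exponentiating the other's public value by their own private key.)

Party 2 sends B = g^y mod p = 17^2 mod 41.
17^1 ≡ 17 (mod 41)
17^2 = (17^1)^2 ≡ 17^2 = 289 ≡ 2 (mod 41)
So B = 2. Party 1 then computes K = B^x mod p = 2^4 mod 41.
2^1 ≡ 2 (mod 41)
2^2 = (2^1)^2 ≡ 2^2 = 4 ≡ 4 (mod 41)
2^4 = (2^2)^2 ≡ 4^2 = 16 ≡ 16 (mod 41)

16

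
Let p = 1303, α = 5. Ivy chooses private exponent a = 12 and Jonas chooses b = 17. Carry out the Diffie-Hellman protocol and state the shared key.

Ivy sends A = α^a mod p = 5^12 mod 1303.
5^1 ≡ 5 (mod 1303)
5^2 = (5^1)^2 ≡ 5^2 = 25 ≡ 25 (mod 1303)
5^4 = (5^2)^2 ≡ 25^2 = 625 ≡ 625 (mod 1303)
5^8 = (5^4)^2 ≡ 625^2 = 390625 ≡ 1028 (mod 1303)
5^12 = 5^8 · 5^4 ≡ 1028 · 625 ≡ 121 (mod 1303).
So A = 121. Jonas then computes K = A^b mod p = 121^17 mod 1303.
121^1 ≡ 121 (mod 1303)
121^2 = (121^1)^2 ≡ 121^2 = 14641 ≡ 308 (mod 1303)
121^4 = (121^2)^2 ≡ 308^2 = 94864 ≡ 1048 (mod 1303)
121^8 = (121^4)^2 ≡ 1048^2 = 1098304 ≡ 1178 (mod 1303)
121^16 = (121^8)^2 ≡ 1178^2 = 1387684 ≡ 1292 (mod 1303)
121^17 = 121^16 · 121^1 ≡ 1292 · 121 ≡ 1275 (mod 1303).

1275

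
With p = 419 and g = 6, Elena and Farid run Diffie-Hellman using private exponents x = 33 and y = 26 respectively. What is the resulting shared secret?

Elena sends A = g^x mod p = 6^33 mod 419.
6^1 ≡ 6 (mod 419)
6^2 = (6^1)^2 ≡ 6^2 = 36 ≡ 36 (mod 419)
6^4 = (6^2)^2 ≡ 36^2 = 1296 ≡ 39 (mod 419)
6^8 = (6^4)^2 ≡ 39^2 = 1521 ≡ 264 (mod 419)
6^16 = (6^8)^2 ≡ 264^2 = 69696 ≡ 142 (mod 419)
6^32 = (6^16)^2 ≡ 142^2 = 20164 ≡ 52 (mod 419)
6^33 = 6^32 · 6^1 ≡ 52 · 6 ≡ 312 (mod 419).
So A = 312. Farid then computes K = A^y mod p = 312^26 mod 419.
312^1 ≡ 312 (mod 419)
312^2 = (312^1)^2 ≡ 312^2 = 97344 ≡ 136 (mod 419)
312^4 = (312^2)^2 ≡ 136^2 = 18496 ≡ 60 (mod 419)
312^8 = (312^4)^2 ≡ 60^2 = 3600 ≡ 248 (mod 419)
312^16 = (312^8)^2 ≡ 248^2 = 61504 ≡ 330 (mod 419)
312^26 = 312^16 · 312^8 · 312^2 ≡ 330 · 248 · 136 ≡ 343 (mod 419).

343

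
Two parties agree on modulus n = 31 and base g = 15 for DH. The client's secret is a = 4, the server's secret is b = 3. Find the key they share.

The client sends A = g^a mod n = 15^4 mod 31.
15^1 ≡ 15 (mod 31)
15^2 = (15^1)^2 ≡ 15^2 = 225 ≡ 8 (mod 31)
15^4 = (15^2)^2 ≡ 8^2 = 64 ≡ 2 (mod 31)
So A = 2. The server then computes K = A^b mod n = 2^3 mod 31.
2^1 ≡ 2 (mod 31)
2^2 = (2^1)^2 ≡ 2^2 = 4 ≡ 4 (mod 31)
2^3 = 2^2 · 2^1 ≡ 4 · 2 ≡ 8 (mod 31).

8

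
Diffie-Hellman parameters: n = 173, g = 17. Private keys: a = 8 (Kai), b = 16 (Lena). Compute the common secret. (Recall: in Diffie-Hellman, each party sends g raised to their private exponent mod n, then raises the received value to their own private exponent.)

36

Lena sends B = g^b mod n = 17^16 mod 173.
17^1 ≡ 17 (mod 173)
17^2 = (17^1)^2 ≡ 17^2 = 289 ≡ 116 (mod 173)
17^4 = (17^2)^2 ≡ 116^2 = 13456 ≡ 135 (mod 173)
17^8 = (17^4)^2 ≡ 135^2 = 18225 ≡ 60 (mod 173)
17^16 = (17^8)^2 ≡ 60^2 = 3600 ≡ 140 (mod 173)
So B = 140. Kai then computes K = B^a mod n = 140^8 mod 173.
140^1 ≡ 140 (mod 173)
140^2 = (140^1)^2 ≡ 140^2 = 19600 ≡ 51 (mod 173)
140^4 = (140^2)^2 ≡ 51^2 = 2601 ≡ 6 (mod 173)
140^8 = (140^4)^2 ≡ 6^2 = 36 ≡ 36 (mod 173)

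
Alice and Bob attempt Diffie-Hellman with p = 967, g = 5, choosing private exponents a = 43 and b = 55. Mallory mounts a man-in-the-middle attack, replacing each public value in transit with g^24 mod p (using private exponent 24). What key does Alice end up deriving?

Alice receives Mallory's public value M = 5^24 mod 967 instead of the honest one.
5^1 ≡ 5 (mod 967)
5^2 = (5^1)^2 ≡ 5^2 = 25 ≡ 25 (mod 967)
5^4 = (5^2)^2 ≡ 25^2 = 625 ≡ 625 (mod 967)
5^8 = (5^4)^2 ≡ 625^2 = 390625 ≡ 924 (mod 967)
5^16 = (5^8)^2 ≡ 924^2 = 853776 ≡ 882 (mod 967)
5^24 = 5^16 · 5^8 ≡ 882 · 924 ≡ 754 (mod 967).
So M = 754. Alice computes K = M^43 mod 967.
754^1 ≡ 754 (mod 967)
754^2 = (754^1)^2 ≡ 754^2 = 568516 ≡ 887 (mod 967)
754^4 = (754^2)^2 ≡ 887^2 = 786769 ≡ 598 (mod 967)
754^8 = (754^4)^2 ≡ 598^2 = 357604 ≡ 781 (mod 967)
754^16 = (754^8)^2 ≡ 781^2 = 609961 ≡ 751 (mod 967)
754^32 = (754^16)^2 ≡ 751^2 = 564001 ≡ 240 (mod 967)
754^43 = 754^32 · 754^8 · 754^2 · 754^1 ≡ 240 · 781 · 887 · 754 ≡ 775 (mod 967).

775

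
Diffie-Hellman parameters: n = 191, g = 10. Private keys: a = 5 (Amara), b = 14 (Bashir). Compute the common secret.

Amara sends A = g^a mod n = 10^5 mod 191.
10^1 ≡ 10 (mod 191)
10^2 = (10^1)^2 ≡ 10^2 = 100 ≡ 100 (mod 191)
10^4 = (10^2)^2 ≡ 100^2 = 10000 ≡ 68 (mod 191)
10^5 = 10^4 · 10^1 ≡ 68 · 10 ≡ 107 (mod 191).
So A = 107. Bashir then computes K = A^b mod n = 107^14 mod 191.
107^1 ≡ 107 (mod 191)
107^2 = (107^1)^2 ≡ 107^2 = 11449 ≡ 180 (mod 191)
107^4 = (107^2)^2 ≡ 180^2 = 32400 ≡ 121 (mod 191)
107^8 = (107^4)^2 ≡ 121^2 = 14641 ≡ 125 (mod 191)
107^14 = 107^8 · 107^4 · 107^2 ≡ 125 · 121 · 180 ≡ 177 (mod 191).

177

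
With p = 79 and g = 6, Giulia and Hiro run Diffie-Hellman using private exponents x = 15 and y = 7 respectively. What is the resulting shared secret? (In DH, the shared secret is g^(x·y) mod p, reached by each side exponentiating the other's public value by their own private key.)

Hiro sends B = g^y mod p = 6^7 mod 79.
6^1 ≡ 6 (mod 79)
6^2 = (6^1)^2 ≡ 6^2 = 36 ≡ 36 (mod 79)
6^4 = (6^2)^2 ≡ 36^2 = 1296 ≡ 32 (mod 79)
6^7 = 6^4 · 6^2 · 6^1 ≡ 32 · 36 · 6 ≡ 39 (mod 79).
So B = 39. Giulia then computes K = B^x mod p = 39^15 mod 79.
39^1 ≡ 39 (mod 79)
39^2 = (39^1)^2 ≡ 39^2 = 1521 ≡ 20 (mod 79)
39^4 = (39^2)^2 ≡ 20^2 = 400 ≡ 5 (mod 79)
39^8 = (39^4)^2 ≡ 5^2 = 25 ≡ 25 (mod 79)
39^15 = 39^8 · 39^4 · 39^2 · 39^1 ≡ 25 · 5 · 20 · 39 ≡ 14 (mod 79).

14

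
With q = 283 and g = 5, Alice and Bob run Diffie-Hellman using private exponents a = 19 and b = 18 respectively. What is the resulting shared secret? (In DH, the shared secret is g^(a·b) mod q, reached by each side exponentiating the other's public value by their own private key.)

54

Bob sends B = g^b mod q = 5^18 mod 283.
5^1 ≡ 5 (mod 283)
5^2 = (5^1)^2 ≡ 5^2 = 25 ≡ 25 (mod 283)
5^4 = (5^2)^2 ≡ 25^2 = 625 ≡ 59 (mod 283)
5^8 = (5^4)^2 ≡ 59^2 = 3481 ≡ 85 (mod 283)
5^16 = (5^8)^2 ≡ 85^2 = 7225 ≡ 150 (mod 283)
5^18 = 5^16 · 5^2 ≡ 150 · 25 ≡ 71 (mod 283).
So B = 71. Alice then computes K = B^a mod q = 71^19 mod 283.
71^1 ≡ 71 (mod 283)
71^2 = (71^1)^2 ≡ 71^2 = 5041 ≡ 230 (mod 283)
71^4 = (71^2)^2 ≡ 230^2 = 52900 ≡ 262 (mod 283)
71^8 = (71^4)^2 ≡ 262^2 = 68644 ≡ 158 (mod 283)
71^16 = (71^8)^2 ≡ 158^2 = 24964 ≡ 60 (mod 283)
71^19 = 71^16 · 71^2 · 71^1 ≡ 60 · 230 · 71 ≡ 54 (mod 283).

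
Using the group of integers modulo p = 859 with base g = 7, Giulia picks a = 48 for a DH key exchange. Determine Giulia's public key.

527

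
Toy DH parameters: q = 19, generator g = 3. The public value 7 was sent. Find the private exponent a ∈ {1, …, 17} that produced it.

6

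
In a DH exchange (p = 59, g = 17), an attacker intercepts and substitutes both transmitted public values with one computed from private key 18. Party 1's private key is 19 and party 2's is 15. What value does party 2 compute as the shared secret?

Party 2 receives an attacker's public value M = 17^18 mod 59 instead of the honest one.
17^1 ≡ 17 (mod 59)
17^2 = (17^1)^2 ≡ 17^2 = 289 ≡ 53 (mod 59)
17^4 = (17^2)^2 ≡ 53^2 = 2809 ≡ 36 (mod 59)
17^8 = (17^4)^2 ≡ 36^2 = 1296 ≡ 57 (mod 59)
17^16 = (17^8)^2 ≡ 57^2 = 3249 ≡ 4 (mod 59)
17^18 = 17^16 · 17^2 ≡ 4 · 53 ≡ 35 (mod 59).
So M = 35. Party 2 computes K = M^15 mod 59.
35^1 ≡ 35 (mod 59)
35^2 = (35^1)^2 ≡ 35^2 = 1225 ≡ 45 (mod 59)
35^4 = (35^2)^2 ≡ 45^2 = 2025 ≡ 19 (mod 59)
35^8 = (35^4)^2 ≡ 19^2 = 361 ≡ 7 (mod 59)
35^15 = 35^8 · 35^4 · 35^2 · 35^1 ≡ 7 · 19 · 45 · 35 ≡ 25 (mod 59).

25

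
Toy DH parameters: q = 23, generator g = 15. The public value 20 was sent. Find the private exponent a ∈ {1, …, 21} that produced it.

21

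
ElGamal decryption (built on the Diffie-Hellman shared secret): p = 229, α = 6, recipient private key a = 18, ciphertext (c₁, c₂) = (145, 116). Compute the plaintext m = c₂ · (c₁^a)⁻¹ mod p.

29

Shared mask s = c₁^a mod p = 145^18 mod 229.
145^1 ≡ 145 (mod 229)
145^2 = (145^1)^2 ≡ 145^2 = 21025 ≡ 186 (mod 229)
145^4 = (145^2)^2 ≡ 186^2 = 34596 ≡ 17 (mod 229)
145^8 = (145^4)^2 ≡ 17^2 = 289 ≡ 60 (mod 229)
145^16 = (145^8)^2 ≡ 60^2 = 3600 ≡ 165 (mod 229)
145^18 = 145^16 · 145^2 ≡ 165 · 186 ≡ 4 (mod 229).
So s = 4; s⁻¹ ≡ 172 (mod 229).
m = c₂ · s⁻¹ mod 229 = 116 · 172 mod 229 = 29.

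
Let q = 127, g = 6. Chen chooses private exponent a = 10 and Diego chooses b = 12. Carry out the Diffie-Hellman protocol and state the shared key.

100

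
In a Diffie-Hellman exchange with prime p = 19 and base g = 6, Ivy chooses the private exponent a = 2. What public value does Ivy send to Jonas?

17

Public value = 6^2 mod 19.
6^1 ≡ 6 (mod 19)
6^2 = (6^1)^2 ≡ 6^2 = 36 ≡ 17 (mod 19)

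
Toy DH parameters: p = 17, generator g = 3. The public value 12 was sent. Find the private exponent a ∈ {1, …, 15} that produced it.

Try successive powers of 3 modulo 17:
3^1 ≡ 3
3^2 ≡ 9
3^3 ≡ 10
3^4 ≡ 13
3^5 ≡ 5
3^6 ≡ 15
3^7 ≡ 11
3^8 ≡ 16
3^9 ≡ 14
3^10 ≡ 8
3^11 ≡ 7
3^12 ≡ 4
3^13 ≡ 12
Found: a = 13.

13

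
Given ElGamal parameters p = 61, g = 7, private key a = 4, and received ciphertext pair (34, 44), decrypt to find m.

Shared mask s = c₁^a mod p = 34^4 mod 61.
34^1 ≡ 34 (mod 61)
34^2 = (34^1)^2 ≡ 34^2 = 1156 ≡ 58 (mod 61)
34^4 = (34^2)^2 ≡ 58^2 = 3364 ≡ 9 (mod 61)
So s = 9; s⁻¹ ≡ 34 (mod 61).
m = c₂ · s⁻¹ mod 61 = 44 · 34 mod 61 = 32.

32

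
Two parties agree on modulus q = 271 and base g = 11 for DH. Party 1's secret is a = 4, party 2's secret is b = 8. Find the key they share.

Party 2 sends B = g^b mod q = 11^8 mod 271.
11^1 ≡ 11 (mod 271)
11^2 = (11^1)^2 ≡ 11^2 = 121 ≡ 121 (mod 271)
11^4 = (11^2)^2 ≡ 121^2 = 14641 ≡ 7 (mod 271)
11^8 = (11^4)^2 ≡ 7^2 = 49 ≡ 49 (mod 271)
So B = 49. Party 1 then computes K = B^a mod q = 49^4 mod 271.
49^1 ≡ 49 (mod 271)
49^2 = (49^1)^2 ≡ 49^2 = 2401 ≡ 233 (mod 271)
49^4 = (49^2)^2 ≡ 233^2 = 54289 ≡ 89 (mod 271)

89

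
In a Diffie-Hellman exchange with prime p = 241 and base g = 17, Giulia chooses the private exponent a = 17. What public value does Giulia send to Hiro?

33

Public value = 17^17 mod 241.
17^1 ≡ 17 (mod 241)
17^2 = (17^1)^2 ≡ 17^2 = 289 ≡ 48 (mod 241)
17^4 = (17^2)^2 ≡ 48^2 = 2304 ≡ 135 (mod 241)
17^8 = (17^4)^2 ≡ 135^2 = 18225 ≡ 150 (mod 241)
17^16 = (17^8)^2 ≡ 150^2 = 22500 ≡ 87 (mod 241)
17^17 = 17^16 · 17^1 ≡ 87 · 17 ≡ 33 (mod 241).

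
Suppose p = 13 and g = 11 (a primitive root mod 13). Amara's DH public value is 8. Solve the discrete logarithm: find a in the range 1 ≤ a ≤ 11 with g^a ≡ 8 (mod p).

9

Try successive powers of 11 modulo 13:
11^1 ≡ 11
11^2 ≡ 4
11^3 ≡ 5
11^4 ≡ 3
11^5 ≡ 7
11^6 ≡ 12
11^7 ≡ 2
11^8 ≡ 9
11^9 ≡ 8
Found: a = 9.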